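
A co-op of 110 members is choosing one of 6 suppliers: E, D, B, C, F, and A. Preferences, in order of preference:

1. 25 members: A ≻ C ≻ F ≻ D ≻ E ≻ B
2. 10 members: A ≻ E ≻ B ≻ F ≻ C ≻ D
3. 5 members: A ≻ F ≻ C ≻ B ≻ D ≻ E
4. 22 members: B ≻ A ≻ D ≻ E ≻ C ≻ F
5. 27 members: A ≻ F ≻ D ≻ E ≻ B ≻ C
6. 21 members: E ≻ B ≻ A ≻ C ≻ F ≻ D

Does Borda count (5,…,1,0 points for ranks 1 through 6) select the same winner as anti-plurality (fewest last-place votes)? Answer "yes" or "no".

Borda — scores: E 268, D 202, B 261, C 189, F 244, A 486. Winner: A.
Anti-plurality — last-place votes: E 5, D 31, B 25, C 27, F 22, A 0. Winner: A.
The two methods agree.

yes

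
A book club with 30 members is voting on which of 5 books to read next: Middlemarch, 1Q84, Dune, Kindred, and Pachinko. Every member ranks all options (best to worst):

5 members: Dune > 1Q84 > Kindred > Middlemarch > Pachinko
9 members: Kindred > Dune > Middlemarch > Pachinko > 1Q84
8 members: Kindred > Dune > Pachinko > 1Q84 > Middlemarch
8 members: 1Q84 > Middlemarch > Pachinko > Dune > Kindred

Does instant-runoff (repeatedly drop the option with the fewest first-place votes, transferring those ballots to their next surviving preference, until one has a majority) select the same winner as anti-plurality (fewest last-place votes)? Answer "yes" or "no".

no

Instant-runoff — R1 Middlemarch 0, 1Q84 8, Dune 5, Kindred 17, Pachinko 0 (Kindred winner). Winner: Kindred.
Anti-plurality — last-place votes: Middlemarch 8, 1Q84 9, Dune 0, Kindred 8, Pachinko 5. Winner: Dune.
The two methods disagree.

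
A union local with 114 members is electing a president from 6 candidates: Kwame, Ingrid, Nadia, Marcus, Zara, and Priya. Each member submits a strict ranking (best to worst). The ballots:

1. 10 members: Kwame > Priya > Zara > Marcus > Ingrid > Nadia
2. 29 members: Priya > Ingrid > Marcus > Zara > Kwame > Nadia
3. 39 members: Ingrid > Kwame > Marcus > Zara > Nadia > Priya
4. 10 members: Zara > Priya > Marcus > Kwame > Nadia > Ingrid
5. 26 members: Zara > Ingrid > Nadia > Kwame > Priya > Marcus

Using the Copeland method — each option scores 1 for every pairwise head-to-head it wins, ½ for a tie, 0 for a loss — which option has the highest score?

Kwame: beats Nadia, Marcus, and Priya; loses to Ingrid and Zara → score 3.
Ingrid: beats Kwame, Nadia, Marcus, Zara, and Priya → score 5.
Nadia: beats Priya; loses to Kwame, Ingrid, Marcus, and Zara → score 1.
Marcus: beats Nadia and Zara; loses to Kwame, Ingrid, and Priya → score 2.
Zara: beats Kwame, Nadia, and Priya; loses to Ingrid and Marcus → score 3.
Priya: beats Marcus; loses to Kwame, Ingrid, Nadia, and Zara → score 1.
Ingrid has the best pairwise record.

Ingrid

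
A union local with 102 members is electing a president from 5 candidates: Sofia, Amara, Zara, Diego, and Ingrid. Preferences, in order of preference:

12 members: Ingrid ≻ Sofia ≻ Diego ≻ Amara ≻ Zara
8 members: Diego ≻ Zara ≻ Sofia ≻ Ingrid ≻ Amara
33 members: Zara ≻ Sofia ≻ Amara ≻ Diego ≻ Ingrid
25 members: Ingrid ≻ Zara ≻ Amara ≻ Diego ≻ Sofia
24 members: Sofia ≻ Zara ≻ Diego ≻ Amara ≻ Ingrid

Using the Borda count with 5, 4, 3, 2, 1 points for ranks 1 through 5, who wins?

Zara

Sofia: 12·4 + 8·3 + 33·4 + 25·1 + 24·5 = 349
Amara: 12·2 + 8·1 + 33·3 + 25·3 + 24·2 = 254
Zara: 12·1 + 8·4 + 33·5 + 25·4 + 24·4 = 405
Diego: 12·3 + 8·5 + 33·2 + 25·2 + 24·3 = 264
Ingrid: 12·5 + 8·2 + 33·1 + 25·5 + 24·1 = 258
Zara has the highest Borda score (405).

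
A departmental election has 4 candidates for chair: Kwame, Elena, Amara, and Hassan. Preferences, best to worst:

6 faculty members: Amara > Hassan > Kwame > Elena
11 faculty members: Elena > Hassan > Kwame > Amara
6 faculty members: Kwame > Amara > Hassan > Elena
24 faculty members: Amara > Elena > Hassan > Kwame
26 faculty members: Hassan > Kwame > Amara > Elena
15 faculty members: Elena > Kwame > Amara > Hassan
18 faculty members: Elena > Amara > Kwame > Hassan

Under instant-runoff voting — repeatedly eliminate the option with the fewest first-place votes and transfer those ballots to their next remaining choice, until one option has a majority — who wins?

Round 1: Kwame 6, Elena 44, Amara 30, Hassan 26. Eliminate Kwame.
Round 2: Elena 44, Amara 36, Hassan 26. Eliminate Hassan.
Round 3: Elena 44, Amara 62. Amara has a majority.

Amara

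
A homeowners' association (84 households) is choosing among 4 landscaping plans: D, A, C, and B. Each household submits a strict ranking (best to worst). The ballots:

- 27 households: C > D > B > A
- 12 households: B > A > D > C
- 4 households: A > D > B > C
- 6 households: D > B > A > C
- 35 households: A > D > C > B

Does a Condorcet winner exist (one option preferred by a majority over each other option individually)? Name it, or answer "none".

Checking pairwise contests:
A beats D 51–33.
B beats A 45–39.
D beats C 57–27.
D beats B 72–12.
Every option loses at least one head-to-head, so there is no Condorcet winner.

none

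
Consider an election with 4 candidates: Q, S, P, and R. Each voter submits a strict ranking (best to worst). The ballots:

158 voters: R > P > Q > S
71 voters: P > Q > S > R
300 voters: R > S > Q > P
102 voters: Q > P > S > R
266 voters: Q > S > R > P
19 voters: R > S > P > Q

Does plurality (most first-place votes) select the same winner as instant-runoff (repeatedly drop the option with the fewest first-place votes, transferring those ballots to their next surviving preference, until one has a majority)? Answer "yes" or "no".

Plurality — first-place votes: Q 368, S 0, P 71, R 477. Winner: R.
Instant-runoff — R1 Q 368, S 0, P 71, R 477 (R winner). Winner: R.
The two methods agree.

yes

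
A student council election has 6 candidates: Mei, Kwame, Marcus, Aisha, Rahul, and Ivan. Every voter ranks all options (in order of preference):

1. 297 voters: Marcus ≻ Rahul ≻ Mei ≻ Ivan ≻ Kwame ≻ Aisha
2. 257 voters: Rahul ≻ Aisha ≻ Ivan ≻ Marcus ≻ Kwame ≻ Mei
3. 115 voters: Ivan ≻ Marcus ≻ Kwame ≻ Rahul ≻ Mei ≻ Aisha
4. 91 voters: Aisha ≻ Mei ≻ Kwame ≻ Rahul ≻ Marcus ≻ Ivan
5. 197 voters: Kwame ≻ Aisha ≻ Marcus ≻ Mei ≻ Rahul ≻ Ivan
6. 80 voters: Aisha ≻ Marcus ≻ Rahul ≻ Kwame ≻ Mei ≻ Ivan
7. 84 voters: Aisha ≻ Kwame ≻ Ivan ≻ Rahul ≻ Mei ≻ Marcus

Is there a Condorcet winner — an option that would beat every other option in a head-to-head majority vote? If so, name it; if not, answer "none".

none

Checking pairwise contests:
Kwame beats Mei 733–388.
Marcus beats Kwame 749–372.
Aisha beats Marcus 709–412.
Kwame beats Aisha 609–512.
Marcus beats Rahul 689–432.
Mei beats Ivan 665–456.
Every option loses at least one head-to-head, so there is no Condorcet winner.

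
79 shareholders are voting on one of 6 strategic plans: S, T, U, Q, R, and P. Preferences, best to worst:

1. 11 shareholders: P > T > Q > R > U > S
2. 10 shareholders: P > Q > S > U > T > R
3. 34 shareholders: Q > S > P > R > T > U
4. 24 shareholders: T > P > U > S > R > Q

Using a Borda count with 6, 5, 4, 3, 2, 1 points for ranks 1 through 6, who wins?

S: 11·1 + 10·4 + 34·5 + 24·3 = 293
T: 11·5 + 10·2 + 34·2 + 24·6 = 287
U: 11·2 + 10·3 + 34·1 + 24·4 = 182
Q: 11·4 + 10·5 + 34·6 + 24·1 = 322
R: 11·3 + 10·1 + 34·3 + 24·2 = 193
P: 11·6 + 10·6 + 34·4 + 24·5 = 382
P has the highest Borda score (382).

P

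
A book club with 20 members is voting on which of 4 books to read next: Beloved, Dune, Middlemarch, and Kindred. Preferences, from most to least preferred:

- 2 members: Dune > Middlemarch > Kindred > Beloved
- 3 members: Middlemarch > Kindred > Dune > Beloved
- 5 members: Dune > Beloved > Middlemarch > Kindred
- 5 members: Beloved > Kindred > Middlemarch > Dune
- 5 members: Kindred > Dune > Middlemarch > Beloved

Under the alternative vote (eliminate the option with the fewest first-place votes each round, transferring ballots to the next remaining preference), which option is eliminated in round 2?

Round 1: Beloved 5, Dune 7, Middlemarch 3, Kindred 5. Eliminate Middlemarch.
Round 2: Beloved 5, Dune 7, Kindred 8. Eliminate Beloved.

Beloved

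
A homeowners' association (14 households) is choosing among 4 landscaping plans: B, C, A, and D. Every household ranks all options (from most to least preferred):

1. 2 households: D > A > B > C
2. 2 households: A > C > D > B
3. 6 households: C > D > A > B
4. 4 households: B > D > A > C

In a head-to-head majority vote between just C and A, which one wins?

A

Voters preferring C to A: 6; preferring A to C: 8.
A wins the head-to-head.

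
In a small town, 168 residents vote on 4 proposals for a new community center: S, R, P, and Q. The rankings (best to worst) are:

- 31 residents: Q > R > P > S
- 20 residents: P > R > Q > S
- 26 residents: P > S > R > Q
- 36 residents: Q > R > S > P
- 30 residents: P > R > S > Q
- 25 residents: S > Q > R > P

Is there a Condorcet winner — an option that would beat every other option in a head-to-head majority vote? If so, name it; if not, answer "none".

Q vs S: 87–81 for Q.
Q vs R: 92–76 for Q.
Q vs P: 92–76 for Q.
Q beats every other option head-to-head.

Q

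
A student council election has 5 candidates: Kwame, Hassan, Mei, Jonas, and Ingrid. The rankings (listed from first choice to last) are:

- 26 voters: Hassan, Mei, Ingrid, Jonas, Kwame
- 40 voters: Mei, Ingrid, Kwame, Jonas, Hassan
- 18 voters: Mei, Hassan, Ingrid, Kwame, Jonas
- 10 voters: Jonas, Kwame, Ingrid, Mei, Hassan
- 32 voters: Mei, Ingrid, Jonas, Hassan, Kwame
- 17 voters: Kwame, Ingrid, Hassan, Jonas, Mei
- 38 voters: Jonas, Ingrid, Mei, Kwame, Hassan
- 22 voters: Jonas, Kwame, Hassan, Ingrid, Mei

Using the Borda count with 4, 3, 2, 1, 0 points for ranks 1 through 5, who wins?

Kwame: 26·0 + 40·2 + 18·1 + 10·3 + 32·0 + 17·4 + 38·1 + 22·3 = 300
Hassan: 26·4 + 40·0 + 18·3 + 10·0 + 32·1 + 17·2 + 38·0 + 22·2 = 268
Mei: 26·3 + 40·4 + 18·4 + 10·1 + 32·4 + 17·0 + 38·2 + 22·0 = 524
Jonas: 26·1 + 40·1 + 18·0 + 10·4 + 32·2 + 17·1 + 38·4 + 22·4 = 427
Ingrid: 26·2 + 40·3 + 18·2 + 10·2 + 32·3 + 17·3 + 38·3 + 22·1 = 511
Mei has the highest Borda score (524).

Mei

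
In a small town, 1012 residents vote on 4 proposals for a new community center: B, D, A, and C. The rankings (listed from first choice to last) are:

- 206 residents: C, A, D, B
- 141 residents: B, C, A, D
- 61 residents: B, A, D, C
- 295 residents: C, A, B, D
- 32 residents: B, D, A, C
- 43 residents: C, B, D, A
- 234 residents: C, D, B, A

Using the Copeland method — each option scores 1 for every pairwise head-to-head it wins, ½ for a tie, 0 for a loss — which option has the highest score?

C

B: beats D and A; loses to C → score 2.
D: loses to B, A, and C → score 0.
A: beats D; loses to B and C → score 1.
C: beats B, D, and A → score 3.
C has the best pairwise record.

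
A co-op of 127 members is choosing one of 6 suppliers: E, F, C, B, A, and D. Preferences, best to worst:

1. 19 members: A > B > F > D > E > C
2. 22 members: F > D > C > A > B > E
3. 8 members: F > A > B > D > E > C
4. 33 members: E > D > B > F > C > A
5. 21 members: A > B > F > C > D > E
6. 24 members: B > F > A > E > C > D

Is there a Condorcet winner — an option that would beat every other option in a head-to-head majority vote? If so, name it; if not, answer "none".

Checking pairwise contests:
F beats E 94–33.
B beats F 97–30.
E beats C 84–43.
A beats B 70–57.
F beats A 87–40.
F beats D 94–33.
Every option loses at least one head-to-head, so there is no Condorcet winner.

none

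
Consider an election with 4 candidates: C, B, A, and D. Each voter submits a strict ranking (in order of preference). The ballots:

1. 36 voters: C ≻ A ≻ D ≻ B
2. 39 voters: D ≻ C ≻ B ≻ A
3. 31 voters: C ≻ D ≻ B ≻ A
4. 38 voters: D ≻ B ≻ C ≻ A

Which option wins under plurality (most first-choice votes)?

D

First-place votes: C 67, B 0, A 0, D 77.
D has the most first-place votes.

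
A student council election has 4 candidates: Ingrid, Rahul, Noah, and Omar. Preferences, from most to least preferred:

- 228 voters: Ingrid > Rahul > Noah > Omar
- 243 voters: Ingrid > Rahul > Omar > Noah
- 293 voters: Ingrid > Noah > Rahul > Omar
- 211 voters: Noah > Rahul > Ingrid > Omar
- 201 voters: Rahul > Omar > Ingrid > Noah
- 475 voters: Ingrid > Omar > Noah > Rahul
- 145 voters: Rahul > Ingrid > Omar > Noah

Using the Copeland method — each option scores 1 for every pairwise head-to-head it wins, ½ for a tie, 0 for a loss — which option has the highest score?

Ingrid: beats Rahul, Noah, and Omar → score 3.
Rahul: beats Omar; loses to Ingrid and Noah → score 1.
Noah: beats Rahul; loses to Ingrid and Omar → score 1.
Omar: beats Noah; loses to Ingrid and Rahul → score 1.
Ingrid has the best pairwise record.

Ingrid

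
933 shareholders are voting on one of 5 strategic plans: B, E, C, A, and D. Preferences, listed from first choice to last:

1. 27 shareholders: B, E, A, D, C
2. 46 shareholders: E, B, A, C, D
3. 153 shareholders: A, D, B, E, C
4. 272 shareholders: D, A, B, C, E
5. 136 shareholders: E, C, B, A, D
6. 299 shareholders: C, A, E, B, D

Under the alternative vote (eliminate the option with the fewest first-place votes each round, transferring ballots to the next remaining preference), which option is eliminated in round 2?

A

Round 1: B 27, E 182, C 299, A 153, D 272. Eliminate B.
Round 2: E 209, C 299, A 153, D 272. Eliminate A.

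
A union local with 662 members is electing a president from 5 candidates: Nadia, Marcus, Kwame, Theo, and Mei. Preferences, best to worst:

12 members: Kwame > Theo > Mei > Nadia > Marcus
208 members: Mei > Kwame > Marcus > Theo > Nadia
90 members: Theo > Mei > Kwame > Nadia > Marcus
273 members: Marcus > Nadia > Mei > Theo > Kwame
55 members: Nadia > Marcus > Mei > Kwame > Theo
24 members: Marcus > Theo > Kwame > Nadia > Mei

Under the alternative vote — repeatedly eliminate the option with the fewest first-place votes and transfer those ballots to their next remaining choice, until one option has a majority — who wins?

Marcus

Round 1: Nadia 55, Marcus 297, Kwame 12, Theo 90, Mei 208. Eliminate Kwame.
Round 2: Nadia 55, Marcus 297, Theo 102, Mei 208. Eliminate Nadia.
Round 3: Marcus 352, Theo 102, Mei 208. Marcus has a majority.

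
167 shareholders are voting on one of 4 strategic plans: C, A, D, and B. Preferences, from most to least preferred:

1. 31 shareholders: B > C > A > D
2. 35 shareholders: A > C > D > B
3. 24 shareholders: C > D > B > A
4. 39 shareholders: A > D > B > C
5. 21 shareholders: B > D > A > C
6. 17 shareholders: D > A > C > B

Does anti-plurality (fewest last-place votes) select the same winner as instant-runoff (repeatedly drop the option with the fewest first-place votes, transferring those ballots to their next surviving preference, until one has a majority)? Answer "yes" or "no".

Anti-plurality — last-place votes: C 60, A 24, D 31, B 52. Winner: A.
Instant-runoff — R1 C 24, A 74, D 17, B 52 (D out); R2 C 24, A 91, B 52 (A winner). Winner: A.
The two methods agree.

yes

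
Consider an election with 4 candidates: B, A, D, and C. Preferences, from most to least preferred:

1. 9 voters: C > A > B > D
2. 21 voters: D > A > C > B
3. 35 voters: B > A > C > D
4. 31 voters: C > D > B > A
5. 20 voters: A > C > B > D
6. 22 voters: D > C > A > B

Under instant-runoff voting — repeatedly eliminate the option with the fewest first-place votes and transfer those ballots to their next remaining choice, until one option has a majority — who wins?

Round 1: B 35, A 20, D 43, C 40. Eliminate A.
Round 2: B 35, D 43, C 60. Eliminate B.
Round 3: D 43, C 95. C has a majority.

C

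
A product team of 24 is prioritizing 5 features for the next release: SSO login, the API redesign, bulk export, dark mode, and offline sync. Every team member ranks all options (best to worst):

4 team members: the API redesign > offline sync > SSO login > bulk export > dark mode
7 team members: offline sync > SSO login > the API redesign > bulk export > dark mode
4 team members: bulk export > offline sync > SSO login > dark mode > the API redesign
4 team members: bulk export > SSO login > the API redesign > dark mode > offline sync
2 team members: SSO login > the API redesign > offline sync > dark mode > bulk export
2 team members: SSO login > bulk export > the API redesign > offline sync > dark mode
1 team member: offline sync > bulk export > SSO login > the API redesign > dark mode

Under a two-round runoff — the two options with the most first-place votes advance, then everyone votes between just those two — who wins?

offline sync

Round 1 first-place votes: SSO login 4, the API redesign 4, bulk export 8, dark mode 0, offline sync 8.
offline sync and bulk export advance.
Runoff: offline sync is preferred to bulk export by 14 voters; bulk export by 10.
offline sync wins the runoff.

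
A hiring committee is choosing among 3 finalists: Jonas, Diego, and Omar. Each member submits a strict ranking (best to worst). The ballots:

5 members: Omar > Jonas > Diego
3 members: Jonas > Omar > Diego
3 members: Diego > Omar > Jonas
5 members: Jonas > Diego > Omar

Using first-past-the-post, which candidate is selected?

Jonas

First-place votes: Jonas 8, Diego 3, Omar 5.
Jonas has the most first-place votes.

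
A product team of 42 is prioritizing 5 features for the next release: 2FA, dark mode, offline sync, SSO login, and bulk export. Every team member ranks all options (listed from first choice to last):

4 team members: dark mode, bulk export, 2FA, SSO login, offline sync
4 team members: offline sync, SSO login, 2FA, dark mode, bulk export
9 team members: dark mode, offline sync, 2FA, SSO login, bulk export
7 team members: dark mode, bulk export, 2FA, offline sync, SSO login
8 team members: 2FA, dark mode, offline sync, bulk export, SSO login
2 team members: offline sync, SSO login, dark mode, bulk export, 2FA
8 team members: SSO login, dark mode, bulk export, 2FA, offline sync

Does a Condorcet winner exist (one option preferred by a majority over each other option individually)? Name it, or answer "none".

dark mode vs 2FA: 30–12 for dark mode.
dark mode vs offline sync: 36–6 for dark mode.
dark mode vs SSO login: 28–14 for dark mode.
dark mode vs bulk export: 42–0 for dark mode.
dark mode beats every other option head-to-head.

dark mode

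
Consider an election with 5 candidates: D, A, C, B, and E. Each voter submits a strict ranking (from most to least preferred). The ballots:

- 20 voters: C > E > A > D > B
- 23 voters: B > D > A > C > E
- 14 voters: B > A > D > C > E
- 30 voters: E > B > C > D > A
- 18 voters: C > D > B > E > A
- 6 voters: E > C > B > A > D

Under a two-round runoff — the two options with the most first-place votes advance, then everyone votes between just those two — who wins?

Round 1 first-place votes: D 0, A 0, C 38, B 37, E 36.
C and B advance.
Runoff: C is preferred to B by 44 voters; B by 67.
B wins the runoff.

B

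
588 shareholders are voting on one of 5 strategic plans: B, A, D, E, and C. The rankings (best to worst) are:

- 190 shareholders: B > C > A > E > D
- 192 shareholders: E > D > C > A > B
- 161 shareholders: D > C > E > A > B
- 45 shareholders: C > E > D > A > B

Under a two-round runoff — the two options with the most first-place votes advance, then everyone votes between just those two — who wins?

Round 1 first-place votes: B 190, A 0, D 161, E 192, C 45.
E and B advance.
Runoff: E is preferred to B by 398 voters; B by 190.
E wins the runoff.

E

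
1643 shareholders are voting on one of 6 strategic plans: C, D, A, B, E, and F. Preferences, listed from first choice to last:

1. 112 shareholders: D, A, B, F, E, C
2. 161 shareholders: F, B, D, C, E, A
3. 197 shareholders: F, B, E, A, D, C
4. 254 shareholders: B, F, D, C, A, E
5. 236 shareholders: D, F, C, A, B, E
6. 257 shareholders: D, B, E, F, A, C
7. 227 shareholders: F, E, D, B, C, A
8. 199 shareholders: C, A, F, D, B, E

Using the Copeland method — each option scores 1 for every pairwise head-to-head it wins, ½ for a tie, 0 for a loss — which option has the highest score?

C: beats A and E; loses to D, B, and F → score 2.
D: beats C, A, B, and E; loses to F → score 4.
A: loses to C, D, B, E, and F → score 0.
B: beats C, A, and E; loses to D and F → score 3.
E: beats A; loses to C, D, B, and F → score 1.
F: beats C, D, A, B, and E → score 5.
F has the best pairwise record.

F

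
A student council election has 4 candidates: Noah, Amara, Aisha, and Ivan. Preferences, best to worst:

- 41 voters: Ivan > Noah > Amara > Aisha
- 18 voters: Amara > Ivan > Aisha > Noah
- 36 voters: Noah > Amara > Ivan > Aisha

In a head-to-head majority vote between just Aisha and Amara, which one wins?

Voters preferring Aisha to Amara: 0; preferring Amara to Aisha: 95.
Amara wins the head-to-head.

Amara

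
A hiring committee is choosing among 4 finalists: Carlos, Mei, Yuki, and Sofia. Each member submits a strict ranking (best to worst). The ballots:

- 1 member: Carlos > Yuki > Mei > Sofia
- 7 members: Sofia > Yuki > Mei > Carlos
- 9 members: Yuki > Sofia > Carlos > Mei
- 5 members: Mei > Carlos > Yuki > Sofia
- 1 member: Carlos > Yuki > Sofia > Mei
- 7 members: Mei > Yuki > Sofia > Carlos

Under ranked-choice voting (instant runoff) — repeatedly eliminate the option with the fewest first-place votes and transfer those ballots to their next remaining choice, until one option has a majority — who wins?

Round 1: Carlos 2, Mei 12, Yuki 9, Sofia 7. Eliminate Carlos.
Round 2: Mei 12, Yuki 11, Sofia 7. Eliminate Sofia.
Round 3: Mei 12, Yuki 18. Yuki has a majority.

Yuki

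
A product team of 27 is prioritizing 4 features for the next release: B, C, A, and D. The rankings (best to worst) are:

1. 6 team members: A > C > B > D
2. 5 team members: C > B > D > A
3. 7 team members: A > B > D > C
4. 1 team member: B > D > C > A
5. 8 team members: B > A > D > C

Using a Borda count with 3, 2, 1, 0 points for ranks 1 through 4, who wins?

B

B: 6·1 + 5·2 + 7·2 + 1·3 + 8·3 = 57
C: 6·2 + 5·3 + 7·0 + 1·1 + 8·0 = 28
A: 6·3 + 5·0 + 7·3 + 1·0 + 8·2 = 55
D: 6·0 + 5·1 + 7·1 + 1·2 + 8·1 = 22
B has the highest Borda score (57).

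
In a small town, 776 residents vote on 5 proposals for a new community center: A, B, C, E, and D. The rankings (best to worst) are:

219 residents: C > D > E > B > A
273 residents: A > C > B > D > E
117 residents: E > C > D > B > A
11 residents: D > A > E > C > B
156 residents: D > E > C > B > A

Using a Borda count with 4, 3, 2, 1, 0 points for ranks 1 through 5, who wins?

C

A: 219·0 + 273·4 + 117·0 + 11·3 + 156·0 = 1125
B: 219·1 + 273·2 + 117·1 + 11·0 + 156·1 = 1038
C: 219·4 + 273·3 + 117·3 + 11·1 + 156·2 = 2369
E: 219·2 + 273·0 + 117·4 + 11·2 + 156·3 = 1396
D: 219·3 + 273·1 + 117·2 + 11·4 + 156·4 = 1832
C has the highest Borda score (2369).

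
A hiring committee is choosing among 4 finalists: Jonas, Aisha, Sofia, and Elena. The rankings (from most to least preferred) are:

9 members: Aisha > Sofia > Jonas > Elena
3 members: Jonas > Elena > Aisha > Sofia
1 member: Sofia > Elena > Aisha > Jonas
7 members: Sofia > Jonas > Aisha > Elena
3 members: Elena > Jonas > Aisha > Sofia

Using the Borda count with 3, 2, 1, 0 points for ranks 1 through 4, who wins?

Jonas: 9·1 + 3·3 + 1·0 + 7·2 + 3·2 = 38
Aisha: 9·3 + 3·1 + 1·1 + 7·1 + 3·1 = 41
Sofia: 9·2 + 3·0 + 1·3 + 7·3 + 3·0 = 42
Elena: 9·0 + 3·2 + 1·2 + 7·0 + 3·3 = 17
Sofia has the highest Borda score (42).

Sofia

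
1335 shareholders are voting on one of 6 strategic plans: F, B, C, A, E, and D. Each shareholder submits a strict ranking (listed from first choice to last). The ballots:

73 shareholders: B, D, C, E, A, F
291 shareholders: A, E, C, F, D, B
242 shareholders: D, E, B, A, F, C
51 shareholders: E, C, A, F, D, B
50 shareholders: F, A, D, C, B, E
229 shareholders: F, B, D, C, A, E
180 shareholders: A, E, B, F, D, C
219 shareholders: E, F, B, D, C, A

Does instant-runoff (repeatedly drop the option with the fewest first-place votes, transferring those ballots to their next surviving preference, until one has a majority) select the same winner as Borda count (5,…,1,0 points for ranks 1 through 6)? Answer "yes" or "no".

Instant-runoff — R1 F 279, B 73, C 0, A 471, E 270, D 242 (C out); R2 F 279, B 73, A 471, E 270, D 242 (B out); R3 F 279, A 471, E 270, D 315 (E out); R4 F 498, A 522, D 315 (D out); R5 F 498, A 837 (A winner). Winner: A.
Borda — scores: F 3557, B 3254, C 2073, A 3494, E 4348, D 3299. Winner: E.
The two methods disagree.

no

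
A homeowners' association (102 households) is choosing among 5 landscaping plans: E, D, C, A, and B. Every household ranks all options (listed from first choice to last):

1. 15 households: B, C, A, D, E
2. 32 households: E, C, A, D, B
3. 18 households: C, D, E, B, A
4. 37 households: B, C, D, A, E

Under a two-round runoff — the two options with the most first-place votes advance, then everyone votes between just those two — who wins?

B

Round 1 first-place votes: E 32, D 0, C 18, A 0, B 52.
B and E advance.
Runoff: B is preferred to E by 52 voters; E by 50.
B wins the runoff.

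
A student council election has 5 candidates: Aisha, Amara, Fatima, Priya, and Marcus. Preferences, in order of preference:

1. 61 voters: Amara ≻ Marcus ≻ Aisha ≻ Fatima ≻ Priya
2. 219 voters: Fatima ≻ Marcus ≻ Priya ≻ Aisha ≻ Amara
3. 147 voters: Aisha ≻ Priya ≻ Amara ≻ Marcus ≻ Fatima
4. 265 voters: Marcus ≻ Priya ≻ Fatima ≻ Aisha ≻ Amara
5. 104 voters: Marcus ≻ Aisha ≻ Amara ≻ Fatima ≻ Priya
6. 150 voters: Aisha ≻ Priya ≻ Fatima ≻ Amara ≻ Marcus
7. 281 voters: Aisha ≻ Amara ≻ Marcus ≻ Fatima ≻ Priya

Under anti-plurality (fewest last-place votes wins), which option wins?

Last-place votes: Aisha 0, Amara 484, Fatima 147, Priya 446, Marcus 150.
Aisha is ranked last by the fewest voters, so Aisha wins.

Aisha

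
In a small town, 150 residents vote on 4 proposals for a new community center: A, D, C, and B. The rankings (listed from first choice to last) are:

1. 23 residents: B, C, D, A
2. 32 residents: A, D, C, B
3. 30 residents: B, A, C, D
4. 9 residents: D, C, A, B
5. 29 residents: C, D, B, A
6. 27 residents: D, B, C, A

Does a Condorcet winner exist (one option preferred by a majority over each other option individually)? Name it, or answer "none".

Checking pairwise contests:
D beats A 88–62.
C beats D 82–68.
B beats C 80–70.
D beats B 97–53.
Every option loses at least one head-to-head, so there is no Condorcet winner.

none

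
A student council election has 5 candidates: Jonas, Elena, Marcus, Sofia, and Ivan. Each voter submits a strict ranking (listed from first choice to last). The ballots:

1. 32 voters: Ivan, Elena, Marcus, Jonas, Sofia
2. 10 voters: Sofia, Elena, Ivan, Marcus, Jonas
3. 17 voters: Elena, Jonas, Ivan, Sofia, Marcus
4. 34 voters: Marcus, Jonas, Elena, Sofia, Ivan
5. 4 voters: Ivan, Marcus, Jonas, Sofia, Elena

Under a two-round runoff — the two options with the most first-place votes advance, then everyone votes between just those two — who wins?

Ivan

Round 1 first-place votes: Jonas 0, Elena 17, Marcus 34, Sofia 10, Ivan 36.
Ivan and Marcus advance.
Runoff: Ivan is preferred to Marcus by 63 voters; Marcus by 34.
Ivan wins the runoff.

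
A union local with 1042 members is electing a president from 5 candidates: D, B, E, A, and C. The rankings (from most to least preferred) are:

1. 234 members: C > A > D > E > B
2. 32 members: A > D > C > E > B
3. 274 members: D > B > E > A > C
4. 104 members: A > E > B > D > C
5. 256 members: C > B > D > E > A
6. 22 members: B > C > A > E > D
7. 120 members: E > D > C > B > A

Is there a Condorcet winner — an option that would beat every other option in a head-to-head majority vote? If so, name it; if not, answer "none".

D

D vs B: 660–382 for D.
D vs E: 796–246 for D.
D vs A: 650–392 for D.
D vs C: 530–512 for D.
D beats every other option head-to-head.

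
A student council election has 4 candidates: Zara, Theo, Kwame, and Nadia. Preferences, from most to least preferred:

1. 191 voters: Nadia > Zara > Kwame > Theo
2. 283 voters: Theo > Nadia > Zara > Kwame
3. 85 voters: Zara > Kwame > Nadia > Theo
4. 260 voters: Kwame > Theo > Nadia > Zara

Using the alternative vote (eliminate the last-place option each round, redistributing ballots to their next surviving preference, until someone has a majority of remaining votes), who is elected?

Kwame

Round 1: Zara 85, Theo 283, Kwame 260, Nadia 191. Eliminate Zara.
Round 2: Theo 283, Kwame 345, Nadia 191. Eliminate Nadia.
Round 3: Theo 283, Kwame 536. Kwame has a majority.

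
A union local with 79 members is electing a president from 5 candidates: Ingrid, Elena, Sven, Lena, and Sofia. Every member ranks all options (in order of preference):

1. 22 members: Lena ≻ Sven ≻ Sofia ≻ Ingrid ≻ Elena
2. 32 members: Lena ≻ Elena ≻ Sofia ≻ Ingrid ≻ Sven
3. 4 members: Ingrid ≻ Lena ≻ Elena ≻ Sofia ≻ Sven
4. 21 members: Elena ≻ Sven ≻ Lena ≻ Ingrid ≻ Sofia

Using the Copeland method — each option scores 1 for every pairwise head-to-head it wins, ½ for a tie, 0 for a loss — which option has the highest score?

Lena

Ingrid: loses to Elena, Sven, Lena, and Sofia → score 0.
Elena: beats Ingrid, Sven, and Sofia; loses to Lena → score 3.
Sven: beats Ingrid and Sofia; loses to Elena and Lena → score 2.
Lena: beats Ingrid, Elena, Sven, and Sofia → score 4.
Sofia: beats Ingrid; loses to Elena, Sven, and Lena → score 1.
Lena has the best pairwise record.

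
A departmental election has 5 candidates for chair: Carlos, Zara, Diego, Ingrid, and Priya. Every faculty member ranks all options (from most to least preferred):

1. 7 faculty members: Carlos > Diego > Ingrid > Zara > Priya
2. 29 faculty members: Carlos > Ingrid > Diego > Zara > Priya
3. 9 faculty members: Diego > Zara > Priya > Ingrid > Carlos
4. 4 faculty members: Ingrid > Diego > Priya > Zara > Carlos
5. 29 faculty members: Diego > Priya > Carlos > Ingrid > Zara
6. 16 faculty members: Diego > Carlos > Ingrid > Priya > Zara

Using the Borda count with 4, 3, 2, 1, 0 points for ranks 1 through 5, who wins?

Carlos: 7·4 + 29·4 + 9·0 + 4·0 + 29·2 + 16·3 = 250
Zara: 7·1 + 29·1 + 9·3 + 4·1 + 29·0 + 16·0 = 67
Diego: 7·3 + 29·2 + 9·4 + 4·3 + 29·4 + 16·4 = 307
Ingrid: 7·2 + 29·3 + 9·1 + 4·4 + 29·1 + 16·2 = 187
Priya: 7·0 + 29·0 + 9·2 + 4·2 + 29·3 + 16·1 = 129
Diego has the highest Borda score (307).

Diego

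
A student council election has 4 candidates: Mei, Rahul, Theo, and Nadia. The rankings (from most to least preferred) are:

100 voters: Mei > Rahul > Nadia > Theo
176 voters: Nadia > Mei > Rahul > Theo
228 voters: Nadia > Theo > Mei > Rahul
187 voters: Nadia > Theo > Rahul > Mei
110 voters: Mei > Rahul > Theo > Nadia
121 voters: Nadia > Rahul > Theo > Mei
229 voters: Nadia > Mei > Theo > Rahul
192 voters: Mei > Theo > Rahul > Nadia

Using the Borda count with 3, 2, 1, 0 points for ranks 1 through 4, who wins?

Nadia

Mei: 100·3 + 176·2 + 228·1 + 187·0 + 110·3 + 121·0 + 229·2 + 192·3 = 2244
Rahul: 100·2 + 176·1 + 228·0 + 187·1 + 110·2 + 121·2 + 229·0 + 192·1 = 1217
Theo: 100·0 + 176·0 + 228·2 + 187·2 + 110·1 + 121·1 + 229·1 + 192·2 = 1674
Nadia: 100·1 + 176·3 + 228·3 + 187·3 + 110·0 + 121·3 + 229·3 + 192·0 = 2923
Nadia has the highest Borda score (2923).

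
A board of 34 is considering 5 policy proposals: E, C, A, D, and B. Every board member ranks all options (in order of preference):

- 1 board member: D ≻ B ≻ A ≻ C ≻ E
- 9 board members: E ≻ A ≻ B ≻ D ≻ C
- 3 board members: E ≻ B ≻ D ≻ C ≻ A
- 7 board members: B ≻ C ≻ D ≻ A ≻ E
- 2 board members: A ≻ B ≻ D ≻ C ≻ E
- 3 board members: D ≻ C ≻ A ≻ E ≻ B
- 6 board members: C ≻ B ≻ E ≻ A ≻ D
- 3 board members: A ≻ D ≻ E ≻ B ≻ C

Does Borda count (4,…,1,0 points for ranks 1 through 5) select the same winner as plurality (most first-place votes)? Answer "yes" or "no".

Borda — scores: E 69, C 60, A 68, D 58, B 85. Winner: B.
Plurality — first-place votes: E 12, C 6, A 5, D 4, B 7. Winner: E.
The two methods disagree.

no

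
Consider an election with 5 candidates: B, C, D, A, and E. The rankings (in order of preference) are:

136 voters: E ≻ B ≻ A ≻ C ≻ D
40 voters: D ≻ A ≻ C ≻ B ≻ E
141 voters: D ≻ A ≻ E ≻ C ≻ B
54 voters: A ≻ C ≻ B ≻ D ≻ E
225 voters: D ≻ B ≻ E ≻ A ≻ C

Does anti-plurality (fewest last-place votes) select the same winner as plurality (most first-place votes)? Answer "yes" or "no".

Anti-plurality — last-place votes: B 141, C 225, D 136, A 0, E 94. Winner: A.
Plurality — first-place votes: B 0, C 0, D 406, A 54, E 136. Winner: D.
The two methods disagree.

no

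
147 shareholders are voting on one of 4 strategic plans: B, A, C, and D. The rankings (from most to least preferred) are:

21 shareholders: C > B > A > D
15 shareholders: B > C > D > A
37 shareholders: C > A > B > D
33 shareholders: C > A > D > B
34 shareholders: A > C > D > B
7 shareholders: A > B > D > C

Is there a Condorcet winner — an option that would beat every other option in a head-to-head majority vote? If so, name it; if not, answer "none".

C vs B: 125–22 for C.
C vs A: 106–41 for C.
C vs D: 140–7 for C.
C beats every other option head-to-head.

C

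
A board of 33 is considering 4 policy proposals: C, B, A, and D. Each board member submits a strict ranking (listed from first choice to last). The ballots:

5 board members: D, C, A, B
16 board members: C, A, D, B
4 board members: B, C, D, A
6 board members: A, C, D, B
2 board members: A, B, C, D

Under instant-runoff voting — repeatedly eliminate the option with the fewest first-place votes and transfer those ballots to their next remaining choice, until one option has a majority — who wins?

C

Round 1: C 16, B 4, A 8, D 5. Eliminate B.
Round 2: C 20, A 8, D 5. C has a majority.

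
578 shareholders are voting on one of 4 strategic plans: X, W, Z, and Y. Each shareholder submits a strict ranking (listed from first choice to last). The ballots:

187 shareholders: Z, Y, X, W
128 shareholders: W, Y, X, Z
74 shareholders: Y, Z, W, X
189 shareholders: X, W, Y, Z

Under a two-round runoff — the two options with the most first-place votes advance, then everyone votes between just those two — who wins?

Round 1 first-place votes: X 189, W 128, Z 187, Y 74.
X and Z advance.
Runoff: X is preferred to Z by 317 voters; Z by 261.
X wins the runoff.

X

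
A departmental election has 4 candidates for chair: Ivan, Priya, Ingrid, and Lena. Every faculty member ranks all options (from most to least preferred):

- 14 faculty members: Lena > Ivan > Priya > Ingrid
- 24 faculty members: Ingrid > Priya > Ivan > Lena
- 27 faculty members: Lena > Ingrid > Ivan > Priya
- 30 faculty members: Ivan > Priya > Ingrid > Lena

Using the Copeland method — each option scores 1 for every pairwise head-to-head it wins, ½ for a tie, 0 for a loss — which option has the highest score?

Ingrid

Ivan: beats Priya and Lena; loses to Ingrid → score 2.
Priya: beats Lena; loses to Ivan and Ingrid → score 1.
Ingrid: beats Ivan, Priya, and Lena → score 3.
Lena: loses to Ivan, Priya, and Ingrid → score 0.
Ingrid has the best pairwise record.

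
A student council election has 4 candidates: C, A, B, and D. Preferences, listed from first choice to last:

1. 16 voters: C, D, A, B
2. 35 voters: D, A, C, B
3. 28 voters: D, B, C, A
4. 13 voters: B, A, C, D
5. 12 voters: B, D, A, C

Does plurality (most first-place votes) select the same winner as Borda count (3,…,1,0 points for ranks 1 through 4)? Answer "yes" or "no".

Plurality — first-place votes: C 16, A 0, B 25, D 63. Winner: D.
Borda — scores: C 124, A 124, B 131, D 245. Winner: D.
The two methods agree.

yes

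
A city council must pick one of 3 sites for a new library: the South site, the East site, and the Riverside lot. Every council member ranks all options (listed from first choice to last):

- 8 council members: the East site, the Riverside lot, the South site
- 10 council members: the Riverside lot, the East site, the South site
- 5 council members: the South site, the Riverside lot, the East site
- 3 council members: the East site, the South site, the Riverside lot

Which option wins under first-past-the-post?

First-place votes: the South site 5, the East site 11, the Riverside lot 10.
the East site has the most first-place votes.

the East site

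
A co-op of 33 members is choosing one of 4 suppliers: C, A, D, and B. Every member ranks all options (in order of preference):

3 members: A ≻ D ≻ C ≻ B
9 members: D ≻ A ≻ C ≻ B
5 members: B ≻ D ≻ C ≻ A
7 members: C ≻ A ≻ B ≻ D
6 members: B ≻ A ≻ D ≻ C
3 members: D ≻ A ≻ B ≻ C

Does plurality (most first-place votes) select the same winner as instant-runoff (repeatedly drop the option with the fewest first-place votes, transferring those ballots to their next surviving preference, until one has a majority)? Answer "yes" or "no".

no

Plurality — first-place votes: C 7, A 3, D 12, B 11. Winner: D.
Instant-runoff — R1 C 7, A 3, D 12, B 11 (A out); R2 C 7, D 15, B 11 (C out); R3 D 15, B 18 (B winner). Winner: B.
The two methods disagree.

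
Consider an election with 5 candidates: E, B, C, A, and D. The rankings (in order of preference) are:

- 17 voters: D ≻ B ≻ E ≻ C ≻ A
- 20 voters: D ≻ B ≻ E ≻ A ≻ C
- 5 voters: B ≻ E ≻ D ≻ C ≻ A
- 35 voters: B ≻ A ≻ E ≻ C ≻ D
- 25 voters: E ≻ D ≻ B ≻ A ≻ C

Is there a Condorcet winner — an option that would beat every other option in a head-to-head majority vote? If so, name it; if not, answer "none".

none

Checking pairwise contests:
B beats E 77–25.
D beats B 62–40.
E beats C 102–0.
E beats A 67–35.
E beats D 65–37.
Every option loses at least one head-to-head, so there is no Condorcet winner.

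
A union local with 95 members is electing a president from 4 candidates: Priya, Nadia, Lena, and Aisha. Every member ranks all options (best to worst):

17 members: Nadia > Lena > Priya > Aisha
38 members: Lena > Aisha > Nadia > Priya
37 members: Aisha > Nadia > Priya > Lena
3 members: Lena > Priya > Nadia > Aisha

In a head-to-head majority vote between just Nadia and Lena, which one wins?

Voters preferring Nadia to Lena: 54; preferring Lena to Nadia: 41.
Nadia wins the head-to-head.

Nadia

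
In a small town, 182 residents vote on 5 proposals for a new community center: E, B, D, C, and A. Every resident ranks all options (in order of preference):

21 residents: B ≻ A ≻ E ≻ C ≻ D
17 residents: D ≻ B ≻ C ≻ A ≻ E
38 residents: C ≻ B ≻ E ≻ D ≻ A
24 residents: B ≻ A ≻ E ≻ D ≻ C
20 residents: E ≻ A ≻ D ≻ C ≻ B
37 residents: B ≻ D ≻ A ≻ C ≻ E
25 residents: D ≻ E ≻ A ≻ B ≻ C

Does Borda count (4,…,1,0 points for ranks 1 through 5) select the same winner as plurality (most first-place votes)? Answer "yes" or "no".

Borda — scores: E 321, B 518, D 381, C 264, A 336. Winner: B.
Plurality — first-place votes: E 20, B 82, D 42, C 38, A 0. Winner: B.
The two methods agree.

yes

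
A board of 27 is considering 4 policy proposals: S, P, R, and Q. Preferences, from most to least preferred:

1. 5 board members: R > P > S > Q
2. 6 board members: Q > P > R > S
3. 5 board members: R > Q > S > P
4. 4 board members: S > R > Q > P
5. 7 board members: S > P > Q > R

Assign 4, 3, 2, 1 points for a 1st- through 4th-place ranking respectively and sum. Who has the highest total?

R

S: 5·2 + 6·1 + 5·2 + 4·4 + 7·4 = 70
P: 5·3 + 6·3 + 5·1 + 4·1 + 7·3 = 63
R: 5·4 + 6·2 + 5·4 + 4·3 + 7·1 = 71
Q: 5·1 + 6·4 + 5·3 + 4·2 + 7·2 = 66
R has the highest Borda score (71).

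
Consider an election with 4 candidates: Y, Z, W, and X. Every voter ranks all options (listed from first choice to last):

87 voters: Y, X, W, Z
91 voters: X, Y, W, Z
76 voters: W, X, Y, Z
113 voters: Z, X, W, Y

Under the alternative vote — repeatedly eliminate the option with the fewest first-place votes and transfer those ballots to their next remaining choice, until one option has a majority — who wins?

Round 1: Y 87, Z 113, W 76, X 91. Eliminate W.
Round 2: Y 87, Z 113, X 167. Eliminate Y.
Round 3: Z 113, X 254. X has a majority.

X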